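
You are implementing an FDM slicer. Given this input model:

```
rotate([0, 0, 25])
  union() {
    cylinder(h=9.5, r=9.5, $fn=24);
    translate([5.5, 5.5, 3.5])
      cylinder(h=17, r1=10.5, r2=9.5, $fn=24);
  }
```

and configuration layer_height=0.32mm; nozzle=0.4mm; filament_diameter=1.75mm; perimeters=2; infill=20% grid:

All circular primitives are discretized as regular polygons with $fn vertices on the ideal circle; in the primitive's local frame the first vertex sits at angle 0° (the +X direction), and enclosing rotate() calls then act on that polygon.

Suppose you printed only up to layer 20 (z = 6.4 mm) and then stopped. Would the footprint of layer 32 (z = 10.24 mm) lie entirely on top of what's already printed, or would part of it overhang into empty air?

entirely on top

Compare the two slices. At z = 6.4: the cylinder: section is a regular 24-gon, circumradius r=9.5 (area = (24/2)·9.500²·sin(360°/24) = 280.30 mm²); the cone at (5.5, 5.5) (r1=10.5→r2=9.5) has section circumradius 10.329 here — a regular 24-gon (area = (24/2)·10.329²·sin(360°/24) = 331.38 mm²); Taking the union: the regions partially overlap — summed areas 611.68 mm² minus the doubly-counted overlap 155.63 mm² gives 456.06 mm² — area = 456.06 mm²; (rotated 25° about Z; rotation is an isometry so areas/perimeters/island counts are preserved). At z = 10.24: the cylinder does not reach this height (z outside [0, 9.5]); the cone at (5.5, 5.5) contributes a regular 24-gon of circumradius 10.104 (interpolated between r1=10.5 and r2=9.5 at t=0.396) (area = (24/2)·10.104²·sin(360°/24) = 317.05 mm²); Taking the union: only the cone at (5.5, 5.5) is present, so the union is just that shape — area = 317.05 mm²; (whole slice rotated 25° about Z — lengths, areas and connectivity unchanged). Checking containment: the cross-section at z = 10.24 is a subset of the cross-section at z = 6.4.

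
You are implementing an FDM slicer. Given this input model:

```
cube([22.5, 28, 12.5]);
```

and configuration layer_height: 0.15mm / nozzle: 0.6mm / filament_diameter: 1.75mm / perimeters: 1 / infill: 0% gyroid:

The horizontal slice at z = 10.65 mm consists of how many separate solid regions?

1

At z = 10.65 mm: the cube is present — its section is the full 22.5×28 rectangle. The result has 1 disconnected region.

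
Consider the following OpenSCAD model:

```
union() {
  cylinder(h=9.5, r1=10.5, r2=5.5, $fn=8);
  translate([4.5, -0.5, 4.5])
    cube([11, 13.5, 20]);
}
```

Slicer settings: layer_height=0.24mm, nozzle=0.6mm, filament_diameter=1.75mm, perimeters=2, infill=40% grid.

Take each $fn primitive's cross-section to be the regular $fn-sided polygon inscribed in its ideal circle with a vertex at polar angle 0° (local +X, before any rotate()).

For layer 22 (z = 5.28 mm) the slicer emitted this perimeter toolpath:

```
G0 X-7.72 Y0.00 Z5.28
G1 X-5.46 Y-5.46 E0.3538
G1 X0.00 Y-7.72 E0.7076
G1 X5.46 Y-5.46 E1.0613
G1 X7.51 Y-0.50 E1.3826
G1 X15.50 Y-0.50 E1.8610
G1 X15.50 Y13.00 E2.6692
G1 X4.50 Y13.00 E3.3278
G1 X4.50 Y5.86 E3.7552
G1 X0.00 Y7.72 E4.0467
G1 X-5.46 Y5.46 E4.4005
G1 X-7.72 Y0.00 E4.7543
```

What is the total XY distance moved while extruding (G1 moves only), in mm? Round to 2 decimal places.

79.41 mm

Sum the Euclidean lengths of each G1 segment: total = 79.41 mm.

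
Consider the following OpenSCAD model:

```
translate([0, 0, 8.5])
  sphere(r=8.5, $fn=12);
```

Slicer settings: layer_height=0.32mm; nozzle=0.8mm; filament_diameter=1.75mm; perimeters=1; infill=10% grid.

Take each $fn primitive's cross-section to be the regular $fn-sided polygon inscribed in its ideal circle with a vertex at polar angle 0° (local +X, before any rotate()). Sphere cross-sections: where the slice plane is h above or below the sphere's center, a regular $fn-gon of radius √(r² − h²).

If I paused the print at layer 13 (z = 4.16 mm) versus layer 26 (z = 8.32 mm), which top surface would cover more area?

layer 26 (z = 8.32 mm)

Layer 13 (z = 4.16): the r=8.5 sphere slices to a regular 12-gon of circumradius 7.309 (√(r²−h²) with h=4.34 from center) (area = (12/2)·7.309²·sin(360°/12) = 160.24 mm²). So its area = 160.24 mm². Layer 26 (z = 8.32): the sphere: section is a regular 12-gon, circumradius = √(r²−h²) = √(8.5²−0.18²) = 8.498 (area = (12/2)·8.498²·sin(360°/12) = 216.65 mm²). So its area = 216.65 mm². Layer 26 is larger (216.65 vs 160.24 mm²).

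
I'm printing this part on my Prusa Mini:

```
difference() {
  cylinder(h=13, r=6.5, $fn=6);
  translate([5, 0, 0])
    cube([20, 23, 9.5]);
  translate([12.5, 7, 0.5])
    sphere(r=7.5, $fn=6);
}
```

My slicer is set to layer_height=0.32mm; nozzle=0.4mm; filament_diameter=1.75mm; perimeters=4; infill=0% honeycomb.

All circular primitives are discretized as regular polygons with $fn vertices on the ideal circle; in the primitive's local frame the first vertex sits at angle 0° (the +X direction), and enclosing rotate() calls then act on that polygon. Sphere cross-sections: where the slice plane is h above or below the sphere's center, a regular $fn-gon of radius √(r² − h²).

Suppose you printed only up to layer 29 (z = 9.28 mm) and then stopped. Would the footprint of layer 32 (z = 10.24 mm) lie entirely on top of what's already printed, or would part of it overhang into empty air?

Compare the two slices. At z = 9.28: the cylinder: section is a regular 6-gon, circumradius r=6.5 (area = (6/2)·6.500²·sin(360°/6) = 109.77 mm²); the cube at (5, 0) (footprint 20×23) is included at this height (area 460.00 mm²); the sphere at (12.5, 7) is absent (|z−center|=8.780 > r=7.5); Taking the first minus the rest: starting from the r=6.5 cylinder (109.77 mm²), the 20×23 cube at (5, 0) partially overlaps it — only the 1.95 mm² overlap (of its 460.00 mm²) is removed, clipping the outline — area = 107.82 mm². At z = 10.24: the r=6.5 cylinder gives a regular 6-gon of circumradius 6.5 (constant along its height) (area = (6/2)·6.500²·sin(360°/6) = 109.77 mm²); the cube at (5, 0) is not intersected at this z (z outside [0, 9.5]); the sphere at (12.5, 7) is absent (|z−center|=9.740 > r=7.5); Taking the first minus the rest: none of the subtracted shapes is present at this height, so the r=6.5 cylinder is unchanged — area = 109.77 mm². Checking containment: at z = 10.24 the cross-section extends beyond the z = 9.28 cross-section by about 1.95 mm².

part overhangs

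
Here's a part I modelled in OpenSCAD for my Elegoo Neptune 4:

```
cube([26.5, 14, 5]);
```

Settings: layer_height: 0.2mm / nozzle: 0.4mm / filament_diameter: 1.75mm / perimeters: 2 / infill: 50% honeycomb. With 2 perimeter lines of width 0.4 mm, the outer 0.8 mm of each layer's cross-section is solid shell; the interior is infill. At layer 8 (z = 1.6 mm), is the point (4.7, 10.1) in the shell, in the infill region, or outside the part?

infill

At z = 1.6 mm: the 26.5×14 cube contributes its full rectangle. Overall, the cross-section is a single solid region. The nearest boundary edge runs (26.50, 14.00)→(0.00, 14.00); distance from the point to it = 3.90 mm. The point is inside the cross-section and 3.90 mm from the nearest boundary — more than the 0.8 mm shell width (2 × 0.4), so it's in the infill interior.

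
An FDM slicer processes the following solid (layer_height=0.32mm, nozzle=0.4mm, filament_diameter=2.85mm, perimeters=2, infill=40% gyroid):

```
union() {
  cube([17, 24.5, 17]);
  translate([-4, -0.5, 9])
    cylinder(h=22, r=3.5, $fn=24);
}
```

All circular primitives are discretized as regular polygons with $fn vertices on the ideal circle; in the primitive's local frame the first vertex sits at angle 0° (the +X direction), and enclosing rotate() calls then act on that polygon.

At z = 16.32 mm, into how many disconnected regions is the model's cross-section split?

At z = 16.32 mm: the 17×24.5 cube contributes its full rectangle; the r=3.5 cylinder at (-4, -0.5) gives a regular 24-gon of circumradius 3.5 (constant along its height); Merging all regions: the 2 present regions are separate (no shared area or edge), so areas and boundary lengths simply add and each stays a separate island — 2 connected regions. The result has 2 disconnected regions.

2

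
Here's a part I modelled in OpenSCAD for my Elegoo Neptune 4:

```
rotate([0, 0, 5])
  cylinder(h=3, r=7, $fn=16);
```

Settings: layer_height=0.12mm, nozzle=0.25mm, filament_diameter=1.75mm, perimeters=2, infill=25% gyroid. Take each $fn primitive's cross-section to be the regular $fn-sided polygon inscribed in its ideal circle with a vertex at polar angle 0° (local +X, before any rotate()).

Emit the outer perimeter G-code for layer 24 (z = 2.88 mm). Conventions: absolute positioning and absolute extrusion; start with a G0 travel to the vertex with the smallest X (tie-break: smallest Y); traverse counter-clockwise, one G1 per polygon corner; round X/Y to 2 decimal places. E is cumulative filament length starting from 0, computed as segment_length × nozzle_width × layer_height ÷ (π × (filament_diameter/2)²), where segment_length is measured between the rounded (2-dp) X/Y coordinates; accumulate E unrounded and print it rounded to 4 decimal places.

G0 X-6.97 Y-0.61 Z2.88
G1 X-6.21 Y-3.23 E0.0340
G1 X-4.50 Y-5.36 E0.0681
G1 X-2.10 Y-6.68 E0.1023
G1 X0.61 Y-6.97 E0.1363
G1 X3.23 Y-6.21 E0.1703
G1 X5.36 Y-4.50 E0.2043
G1 X6.68 Y-2.10 E0.2385
G1 X6.97 Y0.61 E0.2725
G1 X6.21 Y3.23 E0.3065
G1 X4.50 Y5.36 E0.3406
G1 X2.10 Y6.68 E0.3748
G1 X-0.61 Y6.97 E0.4088
G1 X-3.23 Y6.21 E0.4428
G1 X-5.36 Y4.50 E0.4768
G1 X-6.68 Y2.10 E0.5110
G1 X-6.97 Y-0.61 E0.5450

At z = 2.88 mm: the r=7 cylinder gives a regular 16-gon of circumradius 7 (constant along its height); (rotated 5° about Z; rotation is an isometry so areas/perimeters/island counts are preserved). The outline is a single polygon with 16 vertices. Extrusion per mm of travel: 0.25 × 0.12 / (π × 0.875²) = 0.012473. Accumulating E over each segment gives final E = 0.5450.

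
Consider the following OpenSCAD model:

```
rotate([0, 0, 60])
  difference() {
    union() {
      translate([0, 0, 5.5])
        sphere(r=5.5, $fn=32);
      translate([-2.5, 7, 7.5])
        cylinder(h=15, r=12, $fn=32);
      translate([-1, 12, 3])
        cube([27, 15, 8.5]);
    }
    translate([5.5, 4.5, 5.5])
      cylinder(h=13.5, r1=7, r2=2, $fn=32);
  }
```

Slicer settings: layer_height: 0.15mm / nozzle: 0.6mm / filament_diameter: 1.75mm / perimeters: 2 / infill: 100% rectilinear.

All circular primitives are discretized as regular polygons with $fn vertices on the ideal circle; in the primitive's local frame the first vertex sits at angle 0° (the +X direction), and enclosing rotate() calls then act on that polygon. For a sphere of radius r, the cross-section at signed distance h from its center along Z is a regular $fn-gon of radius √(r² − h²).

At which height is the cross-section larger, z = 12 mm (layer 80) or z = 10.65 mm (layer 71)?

layer 71 (z = 10.65 mm)

Layer 80 (z = 12): the sphere is not intersected at this z (|z−center|=6.500 > r=5.5); the r=12 cylinder at (-2.5, 7) gives a regular 32-gon of circumradius 12 (constant along its height) (area = (32/2)·12.000²·sin(360°/32) = 449.49 mm²); the cube at (-1, 12) is absent (z outside [3, 11.5]); Merging all regions: only the r=12 cylinder at (-2.5, 7) is present, so the union is just that shape — area = 449.49 mm²; the cone at (5.5, 4.5) contributes a regular 32-gon of circumradius 4.593 (interpolated between r1=7 and r2=2 at t=0.481) (area = (32/2)·4.593²·sin(360°/32) = 65.84 mm²); Subtracting the remaining from the first: starting from the result so far (449.49 mm²), the cone at (5.5, 4.5) partially overlaps it — only the 61.10 mm² overlap (of its 65.84 mm²) is removed, clipping the outline — area = 388.39 mm²; (whole slice rotated 60° about Z — lengths, areas and connectivity unchanged). So its area = 388.39 mm². Layer 71 (z = 10.65): the r=5.5 sphere contributes a regular 32-gon of circumradius √(5.5²−5.15²) = 1.931 (area = (32/2)·1.931²·sin(360°/32) = 11.64 mm²); the r=12 cylinder at (-2.5, 7) gives a regular 32-gon of circumradius 12 (constant along its height) (area = (32/2)·12.000²·sin(360°/32) = 449.49 mm²); the cube at (-1, 12) is present — its section is the full 27×15 rectangle (area 405.00 mm²); Taking the union: the regions partially overlap — summed areas 866.12 mm² minus the doubly-counted overlap 55.59 mm² gives 810.53 mm² — area = 810.53 mm²; the cone at (5.5, 4.5) contributes a regular 32-gon of circumradius 5.093 (interpolated between r1=7 and r2=2 at t=0.381) (area = (32/2)·5.093²·sin(360°/32) = 80.95 mm²); After the difference (first − rest): starting from that combined region (810.53 mm²), the cone at (5.5, 4.5) partially overlaps it — only the 71.85 mm² overlap (of its 80.95 mm²) is removed, clipping the outline — area = 738.68 mm²; (rotated 60° about Z; rotation is an isometry so areas/perimeters/island counts are preserved). So its area = 738.68 mm². Layer 71 is larger (738.68 vs 388.39 mm²).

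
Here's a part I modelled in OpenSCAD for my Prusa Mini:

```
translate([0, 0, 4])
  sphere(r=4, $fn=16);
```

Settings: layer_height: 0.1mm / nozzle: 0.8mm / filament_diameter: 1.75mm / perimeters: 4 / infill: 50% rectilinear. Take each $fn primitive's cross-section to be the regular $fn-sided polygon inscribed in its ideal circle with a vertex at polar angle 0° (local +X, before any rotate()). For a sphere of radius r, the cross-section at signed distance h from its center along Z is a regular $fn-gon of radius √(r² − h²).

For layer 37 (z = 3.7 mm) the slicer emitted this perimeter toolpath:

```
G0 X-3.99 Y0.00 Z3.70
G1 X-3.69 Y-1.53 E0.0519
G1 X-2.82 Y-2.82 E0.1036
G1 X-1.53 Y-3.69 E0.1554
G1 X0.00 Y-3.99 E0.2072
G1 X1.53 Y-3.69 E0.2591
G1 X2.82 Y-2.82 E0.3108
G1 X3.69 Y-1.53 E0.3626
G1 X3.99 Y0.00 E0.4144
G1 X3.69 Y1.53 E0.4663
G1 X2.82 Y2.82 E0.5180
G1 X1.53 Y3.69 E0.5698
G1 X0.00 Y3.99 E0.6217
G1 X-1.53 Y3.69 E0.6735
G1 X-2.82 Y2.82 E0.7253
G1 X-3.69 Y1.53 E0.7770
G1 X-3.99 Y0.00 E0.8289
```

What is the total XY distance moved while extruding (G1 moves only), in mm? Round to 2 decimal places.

24.92 mm

Sum the Euclidean lengths of each G1 segment: total = 24.92 mm.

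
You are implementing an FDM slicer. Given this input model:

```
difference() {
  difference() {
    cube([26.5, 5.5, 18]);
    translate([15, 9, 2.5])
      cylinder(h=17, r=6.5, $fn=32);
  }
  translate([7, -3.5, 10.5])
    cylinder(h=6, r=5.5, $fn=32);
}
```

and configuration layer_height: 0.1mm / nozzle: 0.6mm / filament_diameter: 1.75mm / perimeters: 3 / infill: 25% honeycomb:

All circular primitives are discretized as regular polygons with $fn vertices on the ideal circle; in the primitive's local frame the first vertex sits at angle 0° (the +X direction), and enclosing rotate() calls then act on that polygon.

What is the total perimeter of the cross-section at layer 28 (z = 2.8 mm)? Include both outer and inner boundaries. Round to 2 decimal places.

At z = 2.8 mm: the cube is present — its section is the full 26.5×5.5 rectangle (perimeter 64.00 mm); the r=6.5 cylinder at (15, 9) contributes a regular 32-gon of circumradius 6.5 (perimeter = 2·32·6.500·sin(180°/32) = 40.78 mm); Subtracting the remaining from the first: starting from the 26.5×5.5 cube, the r=6.5 cylinder at (15, 9) partially overlaps it — only the 22.90 mm² overlap (of its 131.88 mm²) is removed, clipping the outline — boundary = 66.07 mm; the cylinder at (7, -3.5) is absent (z outside [10.5, 16.5]); Taking the first minus the rest: none of the subtracted shapes is present at this height, so that combined region is unchanged — boundary = 66.07 mm. Overall, the cross-section is a single solid region. Total boundary length (outer) = 66.07 mm.

66.07 mm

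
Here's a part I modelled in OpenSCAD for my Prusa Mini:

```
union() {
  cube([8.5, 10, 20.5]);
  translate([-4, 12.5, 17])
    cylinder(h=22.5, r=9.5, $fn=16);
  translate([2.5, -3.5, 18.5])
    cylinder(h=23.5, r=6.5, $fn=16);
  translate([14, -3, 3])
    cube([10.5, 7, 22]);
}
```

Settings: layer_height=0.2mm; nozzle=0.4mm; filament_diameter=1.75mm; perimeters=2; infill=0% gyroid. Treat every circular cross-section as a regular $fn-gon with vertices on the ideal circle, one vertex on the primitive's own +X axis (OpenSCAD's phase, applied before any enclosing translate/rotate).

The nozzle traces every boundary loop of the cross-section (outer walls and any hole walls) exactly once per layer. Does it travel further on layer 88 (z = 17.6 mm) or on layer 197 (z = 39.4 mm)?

Layer 88 (z = 17.6): the cube is present — its section is the full 8.5×10 rectangle (perimeter 37.00 mm); the r=9.5 cylinder at (-4, 12.5) contributes a regular 16-gon of circumradius 9.5 (perimeter = 2·16·9.500·sin(180°/16) = 59.31 mm); the cylinder at (2.5, -3.5) is not intersected at this z (z outside [18.5, 42]); the 10.5×7 cube at (14, -3) contributes its full rectangle (perimeter 35.00 mm); Merging all regions: the regions partially overlap (shared area 19.57 mm²), so the edge portions inside another operand are dropped and the merged outline is re-measured after clipping — boundary = 112.14 mm. So its perimeter = 112.14 mm. Layer 197 (z = 39.4): the cube is not intersected at this z (z outside [0, 20.5]); the r=9.5 cylinder at (-4, 12.5) contributes a regular 16-gon of circumradius 9.5 (perimeter = 2·16·9.500·sin(180°/16) = 59.31 mm); the r=6.5 cylinder at (2.5, -3.5) contributes a regular 16-gon of circumradius 6.5 (perimeter = 2·16·6.500·sin(180°/16) = 40.58 mm); the cube at (14, -3) is absent (z outside [3, 25]); Merging all regions: the 2 present regions are separate (no shared area or edge), so areas and boundary lengths simply add and each stays a separate island — boundary = 99.89 mm. So its perimeter = 99.89 mm. Layer 88 is larger (112.14 vs 99.89 mm).

layer 88 (z = 17.6 mm)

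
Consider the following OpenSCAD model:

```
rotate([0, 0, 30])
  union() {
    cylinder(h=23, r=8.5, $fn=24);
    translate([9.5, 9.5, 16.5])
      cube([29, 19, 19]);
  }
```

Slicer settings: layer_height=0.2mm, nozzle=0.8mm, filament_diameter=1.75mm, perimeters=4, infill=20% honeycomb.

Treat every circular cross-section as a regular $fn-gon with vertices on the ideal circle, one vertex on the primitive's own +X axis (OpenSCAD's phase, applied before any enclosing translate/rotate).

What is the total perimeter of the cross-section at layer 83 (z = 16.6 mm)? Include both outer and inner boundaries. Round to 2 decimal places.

149.25 mm

At z = 16.6 mm: the r=8.5 cylinder contributes a regular 24-gon of circumradius 8.5 (perimeter = 2·24·8.500·sin(180°/24) = 53.25 mm); the cube at (9.5, 9.5) (footprint 29×19) is included at this height (perimeter 96.00 mm); Taking the union: the 2 present regions are separate (no shared area or edge), so areas and boundary lengths simply add and each stays a separate island — boundary = 149.25 mm; (rotated 30° about Z; rotation is an isometry so areas/perimeters/island counts are preserved). Overall, the cross-section has 2 separate islands. Total boundary length (outer) = 149.25 mm.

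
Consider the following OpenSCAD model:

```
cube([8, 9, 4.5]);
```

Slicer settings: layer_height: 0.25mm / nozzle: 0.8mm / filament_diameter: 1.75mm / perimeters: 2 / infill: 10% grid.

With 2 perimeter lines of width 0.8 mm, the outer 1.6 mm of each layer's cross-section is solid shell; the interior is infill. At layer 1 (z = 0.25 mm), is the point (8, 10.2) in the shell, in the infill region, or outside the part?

At z = 0.25 mm: the cube is present — its section is the full 8×9 rectangle. Overall, the cross-section is a single solid region. The nearest boundary edge runs (8.00, 0.00)→(8.00, 9.00); distance from the point to it = 1.20 mm. The point is not inside any of the regions above, so it lies outside the cross-section (1.20 mm from the nearest boundary).

outside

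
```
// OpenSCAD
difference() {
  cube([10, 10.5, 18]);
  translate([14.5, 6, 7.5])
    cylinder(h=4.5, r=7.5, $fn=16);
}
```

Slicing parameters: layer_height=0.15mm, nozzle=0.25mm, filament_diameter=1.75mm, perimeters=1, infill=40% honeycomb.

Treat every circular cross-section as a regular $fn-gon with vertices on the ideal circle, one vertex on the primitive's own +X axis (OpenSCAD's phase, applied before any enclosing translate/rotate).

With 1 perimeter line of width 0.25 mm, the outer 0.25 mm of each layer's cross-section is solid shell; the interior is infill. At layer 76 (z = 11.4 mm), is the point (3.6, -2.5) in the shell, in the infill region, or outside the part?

At z = 11.4 mm: the 10×10.5 cube contributes its full rectangle; the r=7.5 cylinder at (14.5, 6) gives a regular 16-gon of circumradius 7.5 (constant along its height); Subtracting the remaining from the first: starting from the 10×10.5 cube, the r=7.5 cylinder at (14.5, 6) partially overlaps it — only the 22.80 mm² overlap (of its 172.21 mm²) is removed, clipping the outline — 1 connected region. Overall, the cross-section is a single solid region. The nearest boundary edge runs (10.00, 0.00)→(0.00, 0.00); distance from the point to it = 2.50 mm. The point is not inside any of the regions above, so it lies outside the cross-section (2.50 mm from the nearest boundary).

outside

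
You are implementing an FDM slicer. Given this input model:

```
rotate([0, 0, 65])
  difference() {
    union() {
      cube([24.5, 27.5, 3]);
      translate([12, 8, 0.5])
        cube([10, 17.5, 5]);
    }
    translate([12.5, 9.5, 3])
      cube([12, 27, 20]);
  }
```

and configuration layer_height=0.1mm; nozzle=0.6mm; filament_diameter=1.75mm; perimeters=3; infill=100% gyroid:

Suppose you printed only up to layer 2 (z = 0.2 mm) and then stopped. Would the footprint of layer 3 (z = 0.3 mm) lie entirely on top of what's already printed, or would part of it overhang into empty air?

entirely on top

Compare the two slices. At z = 0.2: the cube is present — its section is the full 24.5×27.5 rectangle (area 673.75 mm²); the cube at (12, 8) is absent (z outside [0.5, 5.5]); Combining (union): only the 24.5×27.5 cube is present, so the union is just that shape — area = 673.75 mm²; the cube at (12.5, 9.5) is absent (z outside [3, 23]); Subtracting the remaining from the first: none of the subtracted shapes is present at this height, so that combined region is unchanged — area = 673.75 mm²; (rotated 65° about Z; rotation is an isometry so areas/perimeters/island counts are preserved). At z = 0.3: the 24.5×27.5 cube contributes its full rectangle (area 673.75 mm²); the cube at (12, 8) is absent (z outside [0.5, 5.5]); Combining (union): only the 24.5×27.5 cube is present, so the union is just that shape — area = 673.75 mm²; the cube at (12.5, 9.5) does not reach this height (z outside [3, 23]); Subtracting the remaining from the first: none of the subtracted shapes is present at this height, so that combined region is unchanged — area = 673.75 mm²; (whole slice rotated 65° about Z — lengths, areas and connectivity unchanged). Checking containment: the cross-section at z = 0.3 is a subset of the cross-section at z = 0.2.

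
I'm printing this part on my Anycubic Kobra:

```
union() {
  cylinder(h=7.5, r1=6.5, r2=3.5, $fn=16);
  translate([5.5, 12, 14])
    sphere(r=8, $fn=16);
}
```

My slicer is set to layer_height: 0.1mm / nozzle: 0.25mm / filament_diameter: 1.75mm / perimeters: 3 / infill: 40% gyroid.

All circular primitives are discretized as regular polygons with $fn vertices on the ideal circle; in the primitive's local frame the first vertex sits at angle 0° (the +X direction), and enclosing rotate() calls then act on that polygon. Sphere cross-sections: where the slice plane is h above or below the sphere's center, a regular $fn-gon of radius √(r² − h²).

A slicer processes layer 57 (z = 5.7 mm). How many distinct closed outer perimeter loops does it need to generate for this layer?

At z = 5.7 mm: the cone: at t=0.760 of its height the radius interpolates to r₁+(r₂−r₁)t = 4.220, giving a regular 16-gon of that circumradius; the sphere at (5.5, 12) does not reach this height (|z−center|=8.300 > r=8); Merging all regions: only the cone is present, so the union is just that shape — 1 connected region. The result has 1 disconnected region.

1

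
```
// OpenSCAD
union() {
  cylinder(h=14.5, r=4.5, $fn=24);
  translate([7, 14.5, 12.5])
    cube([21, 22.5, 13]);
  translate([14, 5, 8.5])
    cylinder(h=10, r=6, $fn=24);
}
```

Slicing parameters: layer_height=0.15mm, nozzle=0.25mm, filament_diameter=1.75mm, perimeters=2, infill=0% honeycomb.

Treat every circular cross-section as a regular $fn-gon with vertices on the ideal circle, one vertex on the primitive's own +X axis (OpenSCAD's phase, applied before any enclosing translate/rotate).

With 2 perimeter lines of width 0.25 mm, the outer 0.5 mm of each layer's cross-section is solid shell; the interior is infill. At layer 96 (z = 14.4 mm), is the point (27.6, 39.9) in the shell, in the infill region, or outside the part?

At z = 14.4 mm: the r=4.5 cylinder gives a regular 24-gon of circumradius 4.5 (constant along its height); the 21×22.5 cube at (7, 14.5) contributes its full rectangle; the cylinder at (14, 5): section is a regular 24-gon, circumradius r=6; Taking the union: the 3 present regions are separate (no shared area or edge), so areas and boundary lengths simply add and each stays a separate island — 3 connected regions. Overall, the cross-section has 3 separate islands. The nearest boundary edge runs (7.00, 37.00)→(28.00, 37.00); distance from the point to it = 2.90 mm. The point is not inside any of the regions above, so it lies outside the cross-section (2.90 mm from the nearest boundary).

outside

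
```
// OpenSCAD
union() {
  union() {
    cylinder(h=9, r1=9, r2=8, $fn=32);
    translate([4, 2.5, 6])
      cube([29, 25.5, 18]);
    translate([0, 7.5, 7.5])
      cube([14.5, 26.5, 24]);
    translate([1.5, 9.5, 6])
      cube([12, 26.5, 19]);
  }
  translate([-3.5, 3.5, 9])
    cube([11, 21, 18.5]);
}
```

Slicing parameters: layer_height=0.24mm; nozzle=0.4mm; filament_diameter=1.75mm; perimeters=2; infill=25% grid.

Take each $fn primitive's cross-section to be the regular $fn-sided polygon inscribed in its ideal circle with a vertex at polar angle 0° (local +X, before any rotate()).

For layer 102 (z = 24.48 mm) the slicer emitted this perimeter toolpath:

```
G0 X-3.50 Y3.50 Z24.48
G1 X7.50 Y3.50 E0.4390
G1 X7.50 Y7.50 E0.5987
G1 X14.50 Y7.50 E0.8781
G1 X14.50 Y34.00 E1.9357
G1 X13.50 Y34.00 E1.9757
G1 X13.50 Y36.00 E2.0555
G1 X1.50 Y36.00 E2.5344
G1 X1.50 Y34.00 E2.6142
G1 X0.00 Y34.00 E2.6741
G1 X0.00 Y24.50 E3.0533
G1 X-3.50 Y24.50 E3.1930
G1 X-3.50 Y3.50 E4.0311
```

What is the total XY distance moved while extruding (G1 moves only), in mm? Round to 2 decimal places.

101.00 mm

Sum the Euclidean lengths of each G1 segment: total = 101.00 mm.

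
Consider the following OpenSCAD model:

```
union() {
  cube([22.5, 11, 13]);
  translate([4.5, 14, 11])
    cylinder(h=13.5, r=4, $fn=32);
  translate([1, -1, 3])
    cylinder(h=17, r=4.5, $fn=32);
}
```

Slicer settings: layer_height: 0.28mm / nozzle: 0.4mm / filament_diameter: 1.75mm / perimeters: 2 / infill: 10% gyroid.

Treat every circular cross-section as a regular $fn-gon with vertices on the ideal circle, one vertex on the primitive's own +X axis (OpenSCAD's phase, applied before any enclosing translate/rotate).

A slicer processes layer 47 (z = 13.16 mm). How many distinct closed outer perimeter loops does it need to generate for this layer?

At z = 13.16 mm: the cube is not intersected at this z (z outside [0, 13]); the cylinder at (4.5, 14): section is a regular 32-gon, circumradius r=4; the r=4.5 cylinder at (1, -1) gives a regular 32-gon of circumradius 4.5 (constant along its height); Taking the union: the 2 present regions are separate (no shared area or edge), so areas and boundary lengths simply add and each stays a separate island — 2 connected regions. The result has 2 disconnected regions.

2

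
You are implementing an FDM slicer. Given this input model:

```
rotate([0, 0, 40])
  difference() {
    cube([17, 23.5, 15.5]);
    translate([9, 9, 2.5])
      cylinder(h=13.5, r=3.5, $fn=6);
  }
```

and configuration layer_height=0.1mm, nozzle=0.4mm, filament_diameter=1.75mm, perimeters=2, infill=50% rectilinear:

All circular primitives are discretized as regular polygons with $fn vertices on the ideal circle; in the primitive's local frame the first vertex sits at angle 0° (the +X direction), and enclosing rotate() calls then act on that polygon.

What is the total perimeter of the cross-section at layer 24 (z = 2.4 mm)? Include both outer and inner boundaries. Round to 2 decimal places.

81.00 mm

At z = 2.4 mm: the 17×23.5 cube contributes its full rectangle (perimeter 81.00 mm); the cylinder at (9, 9) is absent (z outside [2.5, 16]); Subtracting the remaining from the first: none of the subtracted shapes is present at this height, so the 17×23.5 cube is unchanged — boundary = 81.00 mm; (whole slice rotated 40° about Z — lengths, areas and connectivity unchanged). Overall, the cross-section is a single solid region. Total boundary length (outer) = 81.00 mm.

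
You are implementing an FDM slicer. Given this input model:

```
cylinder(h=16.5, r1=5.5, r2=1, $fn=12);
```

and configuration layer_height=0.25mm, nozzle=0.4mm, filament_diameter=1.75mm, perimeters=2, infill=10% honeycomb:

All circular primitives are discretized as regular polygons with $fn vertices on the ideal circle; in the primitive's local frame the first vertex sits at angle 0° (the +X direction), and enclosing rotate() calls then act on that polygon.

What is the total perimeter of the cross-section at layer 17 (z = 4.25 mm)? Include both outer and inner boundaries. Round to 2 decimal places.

26.96 mm

At z = 4.25 mm: the cone (r1=5.5→r2=1) has section circumradius 4.341 here — a regular 12-gon (perimeter = 2·12·4.341·sin(180°/12) = 26.96 mm). Overall, the cross-section is a single solid region. Total boundary length (outer) = 26.96 mm.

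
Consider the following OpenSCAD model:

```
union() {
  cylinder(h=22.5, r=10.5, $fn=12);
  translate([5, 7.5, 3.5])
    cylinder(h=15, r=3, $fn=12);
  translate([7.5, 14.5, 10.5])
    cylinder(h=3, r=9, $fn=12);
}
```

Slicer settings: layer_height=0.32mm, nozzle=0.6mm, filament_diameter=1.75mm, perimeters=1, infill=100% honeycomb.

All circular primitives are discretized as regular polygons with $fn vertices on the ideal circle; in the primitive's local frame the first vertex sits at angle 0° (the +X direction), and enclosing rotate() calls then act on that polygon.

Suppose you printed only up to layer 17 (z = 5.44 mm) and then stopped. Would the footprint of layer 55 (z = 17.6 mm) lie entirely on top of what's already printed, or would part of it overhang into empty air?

Compare the two slices. At z = 5.44: the r=10.5 cylinder gives a regular 12-gon of circumradius 10.5 (constant along its height) (area = (12/2)·10.500²·sin(360°/12) = 330.75 mm²); the r=3 cylinder at (5, 7.5) gives a regular 12-gon of circumradius 3 (constant along its height) (area = (12/2)·3.000²·sin(360°/12) = 27.00 mm²); the cylinder at (7.5, 14.5) is absent (z outside [10.5, 13.5]); Combining (union): the regions partially overlap — summed areas 357.75 mm² minus the doubly-counted overlap 19.88 mm² gives 337.87 mm² — area = 337.87 mm². At z = 17.6: the r=10.5 cylinder contributes a regular 12-gon of circumradius 10.5 (area = (12/2)·10.500²·sin(360°/12) = 330.75 mm²); the r=3 cylinder at (5, 7.5) contributes a regular 12-gon of circumradius 3 (area = (12/2)·3.000²·sin(360°/12) = 27.00 mm²); the cylinder at (7.5, 14.5) is not intersected at this z (z outside [10.5, 13.5]); Combining (union): the regions partially overlap — summed areas 357.75 mm² minus the doubly-counted overlap 19.88 mm² gives 337.87 mm² — area = 337.87 mm². Checking containment: the cross-section at z = 17.6 is a subset of the cross-section at z = 5.44.

entirely on top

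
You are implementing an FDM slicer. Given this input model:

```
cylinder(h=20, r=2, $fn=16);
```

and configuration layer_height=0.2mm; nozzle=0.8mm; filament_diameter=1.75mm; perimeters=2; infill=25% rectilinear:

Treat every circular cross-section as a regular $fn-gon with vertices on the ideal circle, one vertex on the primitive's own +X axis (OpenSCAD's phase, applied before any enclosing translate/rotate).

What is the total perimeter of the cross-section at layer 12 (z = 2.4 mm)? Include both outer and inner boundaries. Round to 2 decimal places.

12.49 mm

At z = 2.4 mm: the r=2 cylinder gives a regular 16-gon of circumradius 2 (constant along its height) (perimeter = 2·16·2.000·sin(180°/16) = 12.49 mm). Overall, the cross-section is a single solid region. Total boundary length (outer) = 12.49 mm.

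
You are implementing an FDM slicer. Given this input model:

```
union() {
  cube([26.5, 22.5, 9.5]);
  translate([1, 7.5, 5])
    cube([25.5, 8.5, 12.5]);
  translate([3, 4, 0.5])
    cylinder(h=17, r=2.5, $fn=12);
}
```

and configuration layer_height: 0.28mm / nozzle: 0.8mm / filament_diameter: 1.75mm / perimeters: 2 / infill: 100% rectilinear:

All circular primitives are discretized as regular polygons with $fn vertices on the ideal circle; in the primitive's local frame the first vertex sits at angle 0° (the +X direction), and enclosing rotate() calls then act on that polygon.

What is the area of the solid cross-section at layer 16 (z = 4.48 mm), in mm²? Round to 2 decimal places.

596.25 mm²

At z = 4.48 mm: the cube (footprint 26.5×22.5) is included at this height (area 596.25 mm²); the cube at (1, 7.5) is not intersected at this z (z outside [5, 17.5]); the r=2.5 cylinder at (3, 4) contributes a regular 12-gon of circumradius 2.5 (area = (12/2)·2.500²·sin(360°/12) = 18.75 mm²); Merging all regions: the r=2.5 cylinder at (3, 4) lies entirely inside the 26.5×22.5 cube, so the union is just the 26.5×22.5 cube — area = 596.25 mm². Overall, the cross-section is a single solid region. Net area = 596.25 mm².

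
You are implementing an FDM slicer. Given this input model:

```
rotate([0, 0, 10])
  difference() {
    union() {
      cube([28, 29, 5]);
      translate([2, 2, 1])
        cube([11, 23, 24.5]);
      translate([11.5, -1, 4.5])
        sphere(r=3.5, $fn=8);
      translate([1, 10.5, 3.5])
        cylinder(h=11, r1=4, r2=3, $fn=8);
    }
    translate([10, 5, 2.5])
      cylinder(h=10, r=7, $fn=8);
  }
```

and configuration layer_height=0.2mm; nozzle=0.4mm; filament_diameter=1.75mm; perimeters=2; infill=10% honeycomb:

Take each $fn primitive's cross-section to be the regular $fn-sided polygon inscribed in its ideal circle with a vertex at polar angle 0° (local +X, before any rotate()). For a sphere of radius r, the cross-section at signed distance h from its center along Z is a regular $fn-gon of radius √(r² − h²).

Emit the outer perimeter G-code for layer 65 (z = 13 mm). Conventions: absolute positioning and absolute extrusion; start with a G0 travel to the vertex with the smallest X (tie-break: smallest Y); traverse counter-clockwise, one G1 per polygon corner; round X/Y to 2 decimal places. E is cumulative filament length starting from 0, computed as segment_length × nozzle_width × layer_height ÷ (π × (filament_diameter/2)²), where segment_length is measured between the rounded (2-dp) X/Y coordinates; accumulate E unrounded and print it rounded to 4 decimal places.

At z = 13 mm: the cube does not reach this height (z outside [0, 5]); the 11×23 cube at (2, 2) contributes its full rectangle; the sphere at (11.5, -1) does not reach this height (|z−center|=8.500 > r=3.5); the cone at (1, 10.5) (r1=4→r2=3) has section circumradius 3.136 here — a regular 8-gon; Merging all regions: the regions partially overlap (shared area 8.05 mm²), so overlapping operands fuse into one piece — 1 connected region; the cylinder at (10, 5) is not intersected at this z (z outside [2.5, 12.5]); Taking the first minus the rest: none of the subtracted shapes is present at this height, so that combined region is unchanged — 1 connected region; (rotated 10° about Z; rotation is an isometry so areas/perimeters/island counts are preserved). The outline is a single polygon with 11 vertices. Extrusion per mm of travel: 0.4 × 0.2 / (π × 0.875²) = 0.033260. Accumulating E over each segment gives final E = 2.4721.

G0 X-3.93 Y9.97 Z13.00
G1 X-2.64 Y7.94 E0.0800
G1 X-0.29 Y7.43 E0.1600
G1 X0.62 Y8.01 E0.1959
G1 X1.62 Y2.32 E0.3880
G1 X12.46 Y4.23 E0.7541
G1 X8.46 Y26.88 E1.5191
G1 X-2.37 Y24.97 E1.8849
G1 X-0.33 Y13.37 E2.2766
G1 X-1.38 Y13.60 E2.3124
G1 X-3.41 Y12.31 E2.3924
G1 X-3.93 Y9.97 E2.4721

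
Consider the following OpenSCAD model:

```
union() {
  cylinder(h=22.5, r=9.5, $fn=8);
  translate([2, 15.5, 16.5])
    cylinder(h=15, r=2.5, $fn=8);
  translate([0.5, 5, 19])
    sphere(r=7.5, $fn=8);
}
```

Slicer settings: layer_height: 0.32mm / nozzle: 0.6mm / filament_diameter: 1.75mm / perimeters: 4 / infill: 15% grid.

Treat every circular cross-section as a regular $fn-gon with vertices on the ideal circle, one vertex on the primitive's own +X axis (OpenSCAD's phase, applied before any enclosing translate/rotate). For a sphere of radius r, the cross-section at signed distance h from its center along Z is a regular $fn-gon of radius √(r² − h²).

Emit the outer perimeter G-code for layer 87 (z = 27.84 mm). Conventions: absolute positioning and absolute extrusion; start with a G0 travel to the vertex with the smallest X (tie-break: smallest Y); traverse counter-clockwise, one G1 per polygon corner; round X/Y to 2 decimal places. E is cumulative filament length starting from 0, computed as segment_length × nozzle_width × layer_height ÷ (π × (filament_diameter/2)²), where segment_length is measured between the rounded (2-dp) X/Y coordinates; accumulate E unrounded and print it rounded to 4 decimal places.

At z = 27.84 mm: the cylinder does not reach this height (z outside [0, 22.5]); the cylinder at (2, 15.5): section is a regular 8-gon, circumradius r=2.5; the sphere at (0.5, 5) is not intersected at this z (|z−center|=8.840 > r=7.5); Combining (union): only the r=2.5 cylinder at (2, 15.5) is present, so the union is just that shape — 1 connected region. The outline is a single polygon with 8 vertices. Extrusion per mm of travel: 0.6 × 0.32 / (π × 0.875²) = 0.079824. Accumulating E over each segment gives final E = 1.2227.

G0 X-0.50 Y15.50 Z27.84
G1 X0.23 Y13.73 E0.1528
G1 X2.00 Y13.00 E0.3057
G1 X3.77 Y13.73 E0.4585
G1 X4.50 Y15.50 E0.6113
G1 X3.77 Y17.27 E0.7642
G1 X2.00 Y18.00 E0.9170
G1 X0.23 Y17.27 E1.0698
G1 X-0.50 Y15.50 E1.2227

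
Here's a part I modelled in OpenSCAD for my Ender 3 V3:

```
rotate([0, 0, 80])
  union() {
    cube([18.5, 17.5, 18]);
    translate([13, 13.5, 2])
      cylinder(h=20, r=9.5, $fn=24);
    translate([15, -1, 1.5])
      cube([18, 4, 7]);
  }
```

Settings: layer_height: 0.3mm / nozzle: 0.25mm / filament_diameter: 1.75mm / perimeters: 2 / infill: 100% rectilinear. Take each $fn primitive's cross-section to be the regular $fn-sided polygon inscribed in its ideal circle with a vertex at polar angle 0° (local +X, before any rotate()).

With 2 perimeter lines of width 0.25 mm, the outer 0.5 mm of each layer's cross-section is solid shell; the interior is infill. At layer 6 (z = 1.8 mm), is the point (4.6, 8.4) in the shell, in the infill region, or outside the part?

outside

At z = 1.8 mm: the cube is present — its section is the full 18.5×17.5 rectangle; the cylinder at (13, 13.5) is not intersected at this z (z outside [2, 22]); the 18×4 cube at (15, -1) contributes its full rectangle; Merging all regions: the regions partially overlap (shared area 10.50 mm²), so overlapping operands fuse into one piece — 1 connected region; (rotated 80° about Z; rotation is an isometry so areas/perimeters/island counts are preserved). Overall, the cross-section is a single solid region. Undo the 80° rotation: the query point maps to (9.071, -3.071) in the un-rotated model frame. The nearest boundary edge runs (15.00, 0.00)→(0.00, 0.00); distance from the point to it = 3.07 mm. The point is not inside any of the regions above, so it lies outside the cross-section (3.07 mm from the nearest boundary).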